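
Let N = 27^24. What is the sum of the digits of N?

162

27^24 = 22528399544939174411840147874772641
Sum of its 35 digits: 162.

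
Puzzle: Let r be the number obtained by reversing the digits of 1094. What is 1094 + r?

Reverse of 1094 is 4901.
1094 + 4901 = 5995

5995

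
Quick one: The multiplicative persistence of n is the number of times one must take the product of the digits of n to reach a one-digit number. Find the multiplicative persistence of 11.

1

11 → 1 (1 step)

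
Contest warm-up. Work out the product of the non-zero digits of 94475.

9×4×4×7×5 = 5040

5040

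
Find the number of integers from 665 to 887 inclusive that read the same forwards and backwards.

The integers in [665, 887] that read the same forwards and backwards: 666, 676, 686, 696, 707, 717, …, 868, 878.
22 qualify.

22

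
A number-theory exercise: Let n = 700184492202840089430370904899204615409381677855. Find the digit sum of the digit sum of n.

First digit sum: 205.
2+0+5 = 7.

7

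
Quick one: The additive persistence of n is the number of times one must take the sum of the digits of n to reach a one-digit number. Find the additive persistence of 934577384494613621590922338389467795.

934577384494613621590922338389467795 → 185 → 14 → 5 (3 steps)

3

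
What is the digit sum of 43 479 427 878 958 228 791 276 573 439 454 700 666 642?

4+3+4+7+9+4+2+7+8+7+8+9+5+8+2+2+8+7+9+1+2+7+6+5+7+3+4+3+9+4+5+4+7+0+0+6+6+6+6+4+2 = 210

210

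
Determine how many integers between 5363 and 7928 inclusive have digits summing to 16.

153

The integers in [5363, 7928] that have digits summing to 16: 5371, 5380, 5407, 5416, 5425, 5434, …, 7810, 7900.
153 qualify.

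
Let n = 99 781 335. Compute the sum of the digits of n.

9+9+7+8+1+3+3+5 = 45

45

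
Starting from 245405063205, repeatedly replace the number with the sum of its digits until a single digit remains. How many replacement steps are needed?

2

245405063205 → 36 → 9 (2 steps)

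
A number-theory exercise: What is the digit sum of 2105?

8

2+1+0+5 = 8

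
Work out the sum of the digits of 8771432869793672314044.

8+7+7+1+4+3+2+8+6+9+7+9+3+6+7+2+3+1+4+0+4+4 = 105

105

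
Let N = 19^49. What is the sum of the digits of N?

307

19^49 = 455959686821366022454949378982905905942144382221632529971562579
Sum of its 63 digits: 307.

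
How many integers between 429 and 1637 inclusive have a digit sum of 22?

27

The integers in [429, 1637] that have a digit sum of 22: 499, 589, 598, 679, 688, 697, …, 1588, 1597.
27 qualify.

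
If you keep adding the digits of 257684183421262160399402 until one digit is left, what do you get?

5

2+5+7+6+8+4+1+8+3+4+2+1+2+6+2+1+6+0+3+9+9+4+0+2 = 95
9+5 = 14
1+4 = 5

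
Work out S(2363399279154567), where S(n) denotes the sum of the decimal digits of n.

81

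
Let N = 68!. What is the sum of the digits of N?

342

68! = 2480035542436830599600990418569171581047399201355367672371710738018221445712183296000000000000000
Sum of its 97 digits: 342.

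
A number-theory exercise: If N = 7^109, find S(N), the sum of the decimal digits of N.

7^109 = 130522793920129201452831317627696892800124911007740083911503845182115080227444957620552773607
Sum of its 93 digits: 358.

358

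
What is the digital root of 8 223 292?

8+2+2+3+2+9+2 = 28
2+8 = 10
1+0 = 1

1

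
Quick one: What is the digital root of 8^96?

The digital root of n equals n mod 9 (or 9 when 9 | n), so we need 8^96 mod 9.
8^96 ≡ 1 (mod 9), so the digital root is 1.

1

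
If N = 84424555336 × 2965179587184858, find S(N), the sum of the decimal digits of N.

84424555336 × 2965179587184858 = 250333968139465680682302288
Sum of its 27 digits: 120.

120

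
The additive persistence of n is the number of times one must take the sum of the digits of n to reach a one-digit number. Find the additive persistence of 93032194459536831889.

2

93032194459536831889 → 100 → 1 (2 steps)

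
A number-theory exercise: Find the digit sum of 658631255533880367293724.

111

6+5+8+6+3+1+2+5+5+5+3+3+8+8+0+3+6+7+2+9+3+7+2+4 = 111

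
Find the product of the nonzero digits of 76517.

1470

7×6×5×1×7 = 1470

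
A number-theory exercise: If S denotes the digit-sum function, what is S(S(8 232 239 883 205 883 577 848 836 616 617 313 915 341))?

16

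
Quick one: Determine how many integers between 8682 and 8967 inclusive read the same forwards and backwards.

The integers in [8682, 8967] that read the same forwards and backwards: 8778, 8888.
2 qualify.

2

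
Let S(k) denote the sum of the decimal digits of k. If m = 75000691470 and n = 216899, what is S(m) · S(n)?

S(75000691470) = 7+5+0+0+0+6+9+1+4+7+0 = 39.
S(216899) = 2+1+6+8+9+9 = 35.
39 · 35 = 1365.

1365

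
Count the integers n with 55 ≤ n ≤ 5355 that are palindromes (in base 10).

The integers in [55, 5355] that are palindromes (in base 10): 55, 66, 77, 88, 99, 101, …, 5225, 5335.
139 qualify.

139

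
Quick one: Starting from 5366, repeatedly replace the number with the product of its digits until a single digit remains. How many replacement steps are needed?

2

5366 → 540 → 0 (2 steps)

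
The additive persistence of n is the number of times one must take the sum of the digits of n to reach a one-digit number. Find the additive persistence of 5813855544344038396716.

2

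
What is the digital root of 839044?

1

8+3+9+0+4+4 = 28
2+8 = 10
1+0 = 1
(Equivalently, 839044 mod 9 = 1.)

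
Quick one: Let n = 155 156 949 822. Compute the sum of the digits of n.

57

1+5+5+1+5+6+9+4+9+8+2+2 = 57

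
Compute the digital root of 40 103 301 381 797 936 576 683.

4+0+1+0+3+3+0+1+3+8+1+7+9+7+9+3+6+5+7+6+6+8+3 = 100
1+0+0 = 1
(Equivalently, 40 103 301 381 797 936 576 683 mod 9 = 1.)

1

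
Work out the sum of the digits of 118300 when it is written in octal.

118300 in base 8 is 347034.
Digit sum: 3+4+7+0+3+4 = 21.

21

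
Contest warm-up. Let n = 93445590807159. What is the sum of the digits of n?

9+3+4+4+5+5+9+0+8+0+7+1+5+9 = 69

69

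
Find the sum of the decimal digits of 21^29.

21^29 = 220983347100817338120002444455525554981
Sum of its 39 digits: 144.

144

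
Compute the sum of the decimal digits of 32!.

108

32! = 263130836933693530167218012160000000
Sum of its 36 digits: 108.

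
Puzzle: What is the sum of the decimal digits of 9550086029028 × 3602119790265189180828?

9550086029028 × 3602119790265189180828 = 34400553883896852754994862749075184
Sum of its 35 digits: 180.

180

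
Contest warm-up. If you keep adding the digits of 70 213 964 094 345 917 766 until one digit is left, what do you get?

7+0+2+1+3+9+6+4+0+9+4+3+4+5+9+1+7+7+6+6 = 93
9+3 = 12
1+2 = 3

3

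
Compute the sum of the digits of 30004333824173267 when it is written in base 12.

30004333824173267 in base 12 is 1B45228AA943746B.
Digit sum: 1+11+4+5+2+2+8+10+10+9+4+3+7+4+6+11 = 97.

97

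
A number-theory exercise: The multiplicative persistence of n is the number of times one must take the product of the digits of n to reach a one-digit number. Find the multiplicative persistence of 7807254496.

7807254496 → 0 (1 step)

1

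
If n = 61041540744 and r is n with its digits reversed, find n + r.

105746054760

Reverse of 61041540744 is 44704514016.
61041540744 + 44704514016 = 105746054760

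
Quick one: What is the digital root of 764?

8

7+6+4 = 17
1+7 = 8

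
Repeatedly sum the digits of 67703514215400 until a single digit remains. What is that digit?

6+7+7+0+3+5+1+4+2+1+5+4+0+0 = 45
4+5 = 9

9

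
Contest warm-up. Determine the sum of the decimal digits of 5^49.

158

5^49 = 17763568394002504646778106689453125
Sum of its 35 digits: 158.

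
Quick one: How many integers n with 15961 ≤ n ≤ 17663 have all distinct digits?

593

The integers in [15961, 17663] that have all distinct digits: 15962, 15963, 15964, 15967, 15968, 15970, …, 17658, 17659.
593 qualify.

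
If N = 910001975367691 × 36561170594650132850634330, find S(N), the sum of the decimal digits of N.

910001975367691 × 36561170594650132850634330 = 33270737462886758705207122300784337432030
Sum of its 41 digits: 159.

159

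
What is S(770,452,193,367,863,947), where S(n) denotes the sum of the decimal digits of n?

91

7+7+0+4+5+2+1+9+3+3+6+7+8+6+3+9+4+7 = 91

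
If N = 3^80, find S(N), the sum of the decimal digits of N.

3^80 = 147808829414345923316083210206383297601
Sum of its 39 digits: 153.

153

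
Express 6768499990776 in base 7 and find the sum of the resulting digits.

6768499990776 in base 7 is 1266002511440466.
Digit sum: 1+2+6+6+0+0+2+5+1+1+4+4+0+4+6+6 = 48.

48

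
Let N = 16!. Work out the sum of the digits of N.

16! = 20922789888000
Sum of its 14 digits: 63.

63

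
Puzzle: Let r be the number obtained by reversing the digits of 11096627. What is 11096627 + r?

Reverse of 11096627 is 72669011.
11096627 + 72669011 = 83765638

83765638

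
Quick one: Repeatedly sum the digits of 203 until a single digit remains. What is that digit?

2+0+3 = 5

5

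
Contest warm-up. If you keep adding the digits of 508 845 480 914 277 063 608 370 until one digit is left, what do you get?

5+0+8+8+4+5+4+8+0+9+1+4+2+7+7+0+6+3+6+0+8+3+7+0 = 105
1+0+5 = 6
(Equivalently, 508 845 480 914 277 063 608 370 mod 9 = 6.)

6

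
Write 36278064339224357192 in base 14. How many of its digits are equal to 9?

2

36278064339224357192 in base 14 is 1292A9682A16063CA4.
The digit 9 appears 2 times.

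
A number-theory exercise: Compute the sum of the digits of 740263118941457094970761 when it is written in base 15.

159

740263118941457094970761 in base 15 is 235D57EBE8113B9859CC6.
Digit sum: 2+3+5+13+5+7+14+11+14+8+1+1+3+11+9+8+5+9+12+12+6 = 159.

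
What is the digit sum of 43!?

43! = 60415263063373835637355132068513997507264512000000000
Sum of its 53 digits: 180.

180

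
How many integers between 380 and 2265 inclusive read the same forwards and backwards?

The integers in [380, 2265] that read the same forwards and backwards: 383, 393, 404, 414, 424, 434, …, 2112, 2222.
75 qualify.

75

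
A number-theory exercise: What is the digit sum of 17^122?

658

17^122 = 1302472037065894550548269044955115148432094306881607748955323353938076048411566911573582726816001493598289882037180231658117061012981504737428621974689
Sum of its 151 digits: 658.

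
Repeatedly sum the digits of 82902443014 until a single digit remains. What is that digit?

1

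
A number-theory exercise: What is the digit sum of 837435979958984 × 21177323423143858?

837435979958984 × 21177323423143858 = 17734652593768822307687171520272
Sum of its 32 digits: 143.

143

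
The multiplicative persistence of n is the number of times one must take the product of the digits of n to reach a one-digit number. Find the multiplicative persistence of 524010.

524010 → 0 (1 step)

1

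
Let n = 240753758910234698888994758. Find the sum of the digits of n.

149

2+4+0+7+5+3+7+5+8+9+1+0+2+3+4+6+9+8+8+8+8+9+9+4+7+5+8 = 149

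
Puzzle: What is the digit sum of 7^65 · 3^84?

7^65 · 3^84 = 102225206701165070170016197805650074965279399381129843771530959313090411568212282987636767192567
Sum of its 96 digits: 405.

405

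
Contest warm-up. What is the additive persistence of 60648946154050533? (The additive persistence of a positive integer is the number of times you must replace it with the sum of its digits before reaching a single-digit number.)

3

60648946154050533 → 69 → 15 → 6 (3 steps)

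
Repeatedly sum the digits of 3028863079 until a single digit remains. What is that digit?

3+0+2+8+8+6+3+0+7+9 = 46
4+6 = 10
1+0 = 1

1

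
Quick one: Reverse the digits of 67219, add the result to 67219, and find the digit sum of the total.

32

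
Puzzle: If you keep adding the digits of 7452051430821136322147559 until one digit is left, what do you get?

9

7+4+5+2+0+5+1+4+3+0+8+2+1+1+3+6+3+2+2+1+4+7+5+5+9 = 90
9+0 = 9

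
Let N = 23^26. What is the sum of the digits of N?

23^26 = 254052654154149545721997685422868689
Sum of its 36 digits: 178.

178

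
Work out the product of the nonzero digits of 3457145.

8400

3×4×5×7×1×4×5 = 8400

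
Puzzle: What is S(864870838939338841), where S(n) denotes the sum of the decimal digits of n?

8+6+4+8+7+0+8+3+8+9+3+9+3+3+8+8+4+1 = 100

100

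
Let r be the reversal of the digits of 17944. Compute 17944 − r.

-27027

Reverse of 17944 is 44971.
17944 − 44971 = -27027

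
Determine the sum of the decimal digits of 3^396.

828

3^396 = 870997420821645996450176192295491311314912958182559453862607693941507229031888076007151833696878199483394473269448838418110244358911414403631420795735003173184694880540250780153620781902321
Sum of its 189 digits: 828.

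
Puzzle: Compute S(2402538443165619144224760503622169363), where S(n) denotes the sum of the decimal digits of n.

139

2+4+0+2+5+3+8+4+4+3+1+6+5+6+1+9+1+4+4+2+2+4+7+6+0+5+0+3+6+2+2+1+6+9+3+6+3 = 139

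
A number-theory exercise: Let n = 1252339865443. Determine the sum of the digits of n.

55

1+2+5+2+3+3+9+8+6+5+4+4+3 = 55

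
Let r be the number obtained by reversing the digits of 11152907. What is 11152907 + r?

82078018

Reverse of 11152907 is 70925111.
11152907 + 70925111 = 82078018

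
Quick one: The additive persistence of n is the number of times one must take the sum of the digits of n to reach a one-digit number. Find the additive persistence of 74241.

2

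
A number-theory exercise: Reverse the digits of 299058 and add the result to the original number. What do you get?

Reverse of 299058 is 850992.
299058 + 850992 = 1150050

1150050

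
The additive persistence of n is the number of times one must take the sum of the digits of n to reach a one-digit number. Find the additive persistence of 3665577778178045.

3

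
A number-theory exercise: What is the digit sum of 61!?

61! = 507580213877224798800856812176625227226004528988036003099405939480985600000000000000
Sum of its 84 digits: 315.

315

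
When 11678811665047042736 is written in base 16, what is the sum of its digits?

11678811665047042736 in base 16 is A213795515D13AB0.
Digit sum: 10+2+1+3+7+9+5+5+1+5+13+1+3+10+11+0 = 86.

86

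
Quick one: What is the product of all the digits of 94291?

648

9×4×2×9×1 = 648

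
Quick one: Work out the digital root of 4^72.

1

The digital root of n equals n mod 9 (or 9 when 9 | n), so we need 4^72 mod 9.
4^72 ≡ 1 (mod 9), so the digital root is 1.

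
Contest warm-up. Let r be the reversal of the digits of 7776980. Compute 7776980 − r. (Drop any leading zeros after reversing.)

6880203

Reverse of 7776980 is 896777.
7776980 − 896777 = 6880203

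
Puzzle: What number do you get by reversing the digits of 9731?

Reversing 9731 gives 1379.

1379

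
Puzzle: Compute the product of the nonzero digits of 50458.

800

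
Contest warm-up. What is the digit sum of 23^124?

769

23^124 = 7149104843929088286835196622556544543032097403756281260572605227595352712858291061075188846231155789282543132427599201762889604122219570951597894944358489091218549859041
Sum of its 169 digits: 769.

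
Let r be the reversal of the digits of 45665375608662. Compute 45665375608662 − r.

Reverse of 45665375608662 is 26680657356654.
45665375608662 − 26680657356654 = 18984718252008

18984718252008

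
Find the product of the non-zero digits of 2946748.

96768

2×9×4×6×7×4×8 = 96768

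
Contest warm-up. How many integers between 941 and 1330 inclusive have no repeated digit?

165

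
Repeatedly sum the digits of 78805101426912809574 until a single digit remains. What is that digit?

7+8+8+0+5+1+0+1+4+2+6+9+1+2+8+0+9+5+7+4 = 87
8+7 = 15
1+5 = 6

6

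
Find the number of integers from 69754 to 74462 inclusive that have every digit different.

The integers in [69754, 74462] that have every digit different: 69754, 69758, 69780, 69781, 69782, 69783, …, 74396, 74398.
1562 qualify.

1562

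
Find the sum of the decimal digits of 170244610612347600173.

1+7+0+2+4+4+6+1+0+6+1+2+3+4+7+6+0+0+1+7+3 = 65

65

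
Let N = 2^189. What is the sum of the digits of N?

242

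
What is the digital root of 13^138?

1

The digital root of n equals n mod 9 (or 9 when 9 | n), so we need 13^138 mod 9.
13^138 ≡ 1 (mod 9), so the digital root is 1.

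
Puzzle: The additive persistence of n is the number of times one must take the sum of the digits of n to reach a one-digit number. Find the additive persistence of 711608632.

2

711608632 → 34 → 7 (2 steps)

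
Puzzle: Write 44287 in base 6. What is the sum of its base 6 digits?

12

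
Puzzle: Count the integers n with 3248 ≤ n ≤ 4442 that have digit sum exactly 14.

The integers in [3248, 4442] that have digit sum exactly 14: 3254, 3263, 3272, 3281, 3290, 3308, …, 4433, 4442.
88 qualify.

88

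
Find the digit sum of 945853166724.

9+4+5+8+5+3+1+6+6+7+2+4 = 60

60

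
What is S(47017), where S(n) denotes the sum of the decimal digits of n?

19

4+7+0+1+7 = 19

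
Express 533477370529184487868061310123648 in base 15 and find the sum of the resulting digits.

533477370529184487868061310123648 in base 15 is 95CA3D31CA0589A52ED9919CC2D3.
Digit sum: 9+5+12+10+3+13+3+1+12+10+0+5+8+9+10+5+2+14+13+9+9+1+9+12+12+2+13+3 = 214.

214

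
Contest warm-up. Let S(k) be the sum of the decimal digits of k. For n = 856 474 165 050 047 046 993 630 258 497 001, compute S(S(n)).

First digit sum: 138.
1+3+8 = 12.

12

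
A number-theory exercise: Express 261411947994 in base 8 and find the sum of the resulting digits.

261411947994 in base 8 is 3633527342732.
Digit sum: 3+6+3+3+5+2+7+3+4+2+7+3+2 = 50.

50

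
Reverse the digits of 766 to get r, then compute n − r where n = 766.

99

Reverse of 766 is 667.
766 − 667 = 99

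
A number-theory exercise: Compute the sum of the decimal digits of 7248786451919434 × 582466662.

7248786451919434 × 582466662 = 4222176448200336214909308
Sum of its 25 digits: 90.

90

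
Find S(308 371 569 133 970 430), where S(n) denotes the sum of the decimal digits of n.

3+0+8+3+7+1+5+6+9+1+3+3+9+7+0+4+3+0 = 72

72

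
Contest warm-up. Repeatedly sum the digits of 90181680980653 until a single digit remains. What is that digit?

1

9+0+1+8+1+6+8+0+9+8+0+6+5+3 = 64
6+4 = 10
1+0 = 1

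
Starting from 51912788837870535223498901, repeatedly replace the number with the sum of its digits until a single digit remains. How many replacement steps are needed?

2

51912788837870535223498901 → 125 → 8 (2 steps)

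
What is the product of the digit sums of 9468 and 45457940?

S(9468) = 9+4+6+8 = 27.
S(45457940) = 4+5+4+5+7+9+4+0 = 38.
27 · 38 = 1026.

1026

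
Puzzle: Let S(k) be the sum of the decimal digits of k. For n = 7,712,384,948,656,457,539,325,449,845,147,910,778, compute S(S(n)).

11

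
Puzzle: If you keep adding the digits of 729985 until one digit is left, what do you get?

7+2+9+9+8+5 = 40
4+0 = 4
(Equivalently, 729985 mod 9 = 4.)

4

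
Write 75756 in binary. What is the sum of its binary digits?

10

75756 in base 2 is 10010011111101100.
Digit sum: 1+0+0+1+0+0+1+1+1+1+1+1+0+1+1+0+0 = 10.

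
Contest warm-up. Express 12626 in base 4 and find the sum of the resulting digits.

8

12626 in base 4 is 3011102.
Digit sum: 3+0+1+1+1+0+2 = 8.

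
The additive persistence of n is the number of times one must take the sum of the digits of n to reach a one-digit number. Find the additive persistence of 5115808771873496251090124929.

5115808771873496251090124929 → 124 → 7 (2 steps)

2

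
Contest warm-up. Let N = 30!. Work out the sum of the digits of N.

117

30! = 265252859812191058636308480000000
Sum of its 33 digits: 117.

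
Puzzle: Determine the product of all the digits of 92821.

9×2×8×2×1 = 288

288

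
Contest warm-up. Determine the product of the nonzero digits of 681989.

6×8×1×9×8×9 = 31104

31104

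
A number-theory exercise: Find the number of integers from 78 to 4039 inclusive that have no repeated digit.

The integers in [78, 4039] that have no repeated digit: 78, 79, 80, 81, 82, 83, …, 4038, 4039.
2201 qualify.

2201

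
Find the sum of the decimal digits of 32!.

108

32! = 263130836933693530167218012160000000
Sum of its 36 digits: 108.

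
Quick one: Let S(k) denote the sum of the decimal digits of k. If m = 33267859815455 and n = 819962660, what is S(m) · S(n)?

3337

S(33267859815455) = 3+3+2+6+7+8+5+9+8+1+5+4+5+5 = 71.
S(819962660) = 8+1+9+9+6+2+6+6+0 = 47.
71 · 47 = 3337.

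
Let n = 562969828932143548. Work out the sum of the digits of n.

5+6+2+9+6+9+8+2+8+9+3+2+1+4+3+5+4+8 = 94

94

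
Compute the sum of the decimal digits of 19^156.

919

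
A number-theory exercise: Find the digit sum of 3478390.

3+4+7+8+3+9+0 = 34

34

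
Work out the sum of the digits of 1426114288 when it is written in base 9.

24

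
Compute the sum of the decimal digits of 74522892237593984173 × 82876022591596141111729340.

194

74522892237593984173 × 82876022591596141111729340 = 6176160900673923731635049532159375432619735820
Sum of its 46 digits: 194.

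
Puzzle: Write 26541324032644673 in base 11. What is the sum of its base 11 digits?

103

26541324032644673 in base 11 is 639897A3465A076A.
Digit sum: 6+3+9+8+9+7+10+3+4+6+5+10+0+7+6+10 = 103.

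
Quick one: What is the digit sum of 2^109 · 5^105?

2^109 · 5^105 = 16000000000000000000000000000000000000000000000000000000000000000000000000000000000000000000000000000000000
Sum of its 107 digits: 7.

7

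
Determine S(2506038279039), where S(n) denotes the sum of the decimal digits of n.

2+5+0+6+0+3+8+2+7+9+0+3+9 = 54

54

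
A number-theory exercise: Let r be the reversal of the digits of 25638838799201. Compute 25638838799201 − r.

Reverse of 25638838799201 is 10299783883652.
25638838799201 − 10299783883652 = 15339054915549

15339054915549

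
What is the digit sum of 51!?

198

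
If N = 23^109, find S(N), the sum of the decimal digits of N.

635

23^109 = 26812303450733693503621576264539668870026778091579770374980250996291755981406057466053716000120721093802383999645322975643003150920956174232521249463
Sum of its 149 digits: 635.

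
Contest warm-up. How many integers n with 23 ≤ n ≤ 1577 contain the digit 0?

The integers in [23, 1577] that contain the digit 0: 30, 40, 50, 60, 70, 80, …, 1560, 1570.
371 qualify.

371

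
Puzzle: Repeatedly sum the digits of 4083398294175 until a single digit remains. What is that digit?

4+0+8+3+3+9+8+2+9+4+1+7+5 = 63
6+3 = 9

9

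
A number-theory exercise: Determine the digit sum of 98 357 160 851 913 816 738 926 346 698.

152

9+8+3+5+7+1+6+0+8+5+1+9+1+3+8+1+6+7+3+8+9+2+6+3+4+6+6+9+8 = 152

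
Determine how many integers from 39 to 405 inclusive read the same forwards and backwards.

The integers in [39, 405] that read the same forwards and backwards: 44, 55, 66, 77, 88, 99, …, 393, 404.
37 qualify.

37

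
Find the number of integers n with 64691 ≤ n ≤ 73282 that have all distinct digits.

2594

The integers in [64691, 73282] that have all distinct digits: 64701, 64702, 64703, 64705, 64708, 64709, …, 73280, 73281.
2594 qualify.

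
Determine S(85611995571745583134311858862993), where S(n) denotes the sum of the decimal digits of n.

8+5+6+1+1+9+9+5+5+7+1+7+4+5+5+8+3+1+3+4+3+1+1+8+5+8+8+6+2+9+9+3 = 160

160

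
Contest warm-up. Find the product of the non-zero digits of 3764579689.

68584320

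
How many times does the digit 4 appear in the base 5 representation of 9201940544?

5

9201940544 in base 5 is 122321144044134.
The digit 4 appears 5 times.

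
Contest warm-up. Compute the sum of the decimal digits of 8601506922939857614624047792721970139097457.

8+6+0+1+5+0+6+9+2+2+9+3+9+8+5+7+6+1+4+6+2+4+0+4+7+7+9+2+7+2+1+9+7+0+1+3+9+0+9+7+4+5+7 = 203

203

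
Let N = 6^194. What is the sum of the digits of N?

6^194 = 9148345846451204578124461838108147555362413094875030639049191506668229800017569852089166223867393203378189631916069312220388915477486180606653283434496
Sum of its 151 digits: 666.

666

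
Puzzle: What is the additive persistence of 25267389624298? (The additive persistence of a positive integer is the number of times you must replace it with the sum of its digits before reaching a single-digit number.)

25267389624298 → 73 → 10 → 1 (3 steps)

3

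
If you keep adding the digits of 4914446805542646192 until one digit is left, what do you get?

4+9+1+4+4+4+6+8+0+5+5+4+2+6+4+6+1+9+2 = 84
8+4 = 12
1+2 = 3

3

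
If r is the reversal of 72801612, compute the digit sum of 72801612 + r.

Reversal of 72801612 is 21610827; 72801612 + 21610827 = 94412439.
Digit sum of 94412439: 9+4+4+1+2+4+3+9 = 36.

36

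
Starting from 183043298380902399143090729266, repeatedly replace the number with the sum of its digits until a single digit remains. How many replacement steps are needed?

2

183043298380902399143090729266 → 130 → 4 (2 steps)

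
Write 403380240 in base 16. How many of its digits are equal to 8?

403380240 in base 16 is 180B1810.
The digit 8 appears 2 times.

2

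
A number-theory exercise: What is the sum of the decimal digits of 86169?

30

8+6+1+6+9 = 30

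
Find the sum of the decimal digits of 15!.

15! = 1307674368000
Sum of its 13 digits: 45.

45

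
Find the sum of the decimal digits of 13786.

25

1+3+7+8+6 = 25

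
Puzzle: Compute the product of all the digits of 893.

8×9×3 = 216

216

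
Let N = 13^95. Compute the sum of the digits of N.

493

13^95 = 6677570304223275239530701857387198617368963238937823093384979246595434602424434503635365231609489487257157
Sum of its 106 digits: 493.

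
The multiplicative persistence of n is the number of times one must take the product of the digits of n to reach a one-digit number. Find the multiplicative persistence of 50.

1

50 → 0 (1 step)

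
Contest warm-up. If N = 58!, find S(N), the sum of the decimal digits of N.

288

58! = 2350561331282878571829474910515074683828862318181142924420699914240000000000000
Sum of its 79 digits: 288.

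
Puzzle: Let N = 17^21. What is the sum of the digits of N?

116

17^21 = 69091933913008732880827217
Sum of its 26 digits: 116.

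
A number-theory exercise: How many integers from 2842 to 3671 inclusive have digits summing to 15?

64

The integers in [2842, 3671] that have digits summing to 15: 2850, 2904, 2913, 2922, 2931, 2940, …, 3651, 3660.
64 qualify.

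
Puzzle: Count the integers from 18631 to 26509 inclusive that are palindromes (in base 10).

The integers in [18631, 26509] that are palindromes (in base 10): 18681, 18781, 18881, 18981, 19091, 19191, …, 26362, 26462.
79 qualify.

79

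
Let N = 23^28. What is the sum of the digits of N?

202

23^28 = 134393854047545109686936775588697536481
Sum of its 39 digits: 202.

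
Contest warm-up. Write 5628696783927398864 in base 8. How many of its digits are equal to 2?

5628696783927398864 in base 8 is 470351136344230050720.
The digit 2 appears 2 times.

2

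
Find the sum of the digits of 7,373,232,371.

38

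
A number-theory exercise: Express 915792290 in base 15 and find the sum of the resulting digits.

70

915792290 in base 15 is 555EACE5.
Digit sum: 5+5+5+14+10+12+14+5 = 70.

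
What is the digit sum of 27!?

108

27! = 10888869450418352160768000000
Sum of its 29 digits: 108.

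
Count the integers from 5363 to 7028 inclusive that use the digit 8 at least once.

The integers in [5363, 7028] that use the digit 8 at least once: 5368, 5378, 5380, 5381, 5382, 5383, …, 7018, 7028.
482 qualify.

482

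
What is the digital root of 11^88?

7

The digital root of n equals n mod 9 (or 9 when 9 | n), so we need 11^88 mod 9.
11^88 ≡ 7 (mod 9), so the digital root is 7.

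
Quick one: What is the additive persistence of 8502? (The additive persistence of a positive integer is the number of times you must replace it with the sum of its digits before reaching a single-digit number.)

2

8502 → 15 → 6 (2 steps)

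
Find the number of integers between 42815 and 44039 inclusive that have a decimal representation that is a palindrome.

12

The integers in [42815, 44039] that have a decimal representation that is a palindrome: 42824, 42924, 43034, 43134, 43234, 43334, …, 43834, 43934.
12 qualify.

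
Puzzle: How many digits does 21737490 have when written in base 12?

21737490 in base 12 is 7343696, which has 7 digits.

7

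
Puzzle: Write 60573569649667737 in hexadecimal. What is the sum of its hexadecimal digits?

60573569649667737 in base 16 is D7335735BEEE99.
Digit sum: 13+7+3+3+5+7+3+5+11+14+14+14+9+9 = 117.

117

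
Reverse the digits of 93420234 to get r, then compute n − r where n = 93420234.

50217795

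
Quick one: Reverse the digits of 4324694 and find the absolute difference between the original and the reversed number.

639540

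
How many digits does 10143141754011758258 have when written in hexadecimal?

10143141754011758258 in base 16 is 8CC3ADAF424DAEB2, which has 16 digits.

16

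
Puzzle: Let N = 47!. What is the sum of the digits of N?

225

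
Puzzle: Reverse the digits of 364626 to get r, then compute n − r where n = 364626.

Reverse of 364626 is 626463.
364626 − 626463 = -261837

-261837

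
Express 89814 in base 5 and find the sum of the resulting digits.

89814 in base 5 is 10333224.
Digit sum: 1+0+3+3+3+2+2+4 = 18.

18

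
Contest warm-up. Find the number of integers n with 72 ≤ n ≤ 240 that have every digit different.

122

The integers in [72, 240] that have every digit different: 72, 73, 74, 75, 76, 78, …, 239, 240.
122 qualify.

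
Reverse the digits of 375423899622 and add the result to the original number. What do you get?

602422224195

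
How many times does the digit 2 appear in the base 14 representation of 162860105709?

162860105709 in base 14 is 7C4D702697.
The digit 2 appears 1 time.

1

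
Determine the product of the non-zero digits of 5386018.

5760

5×3×8×6×1×8 = 5760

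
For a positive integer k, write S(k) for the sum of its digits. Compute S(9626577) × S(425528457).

S(9626577) = 9+6+2+6+5+7+7 = 42.
S(425528457) = 4+2+5+5+2+8+4+5+7 = 42.
42 · 42 = 1764.

1764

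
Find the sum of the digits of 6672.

21

6+6+7+2 = 21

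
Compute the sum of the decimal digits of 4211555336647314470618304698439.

4+2+1+1+5+5+5+3+3+6+6+4+7+3+1+4+4+7+0+6+1+8+3+0+4+6+9+8+4+3+9 = 132

132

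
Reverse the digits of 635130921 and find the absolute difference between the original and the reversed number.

506099385

Reverse of 635130921 is 129031536.
|635130921 − 129031536| = 506099385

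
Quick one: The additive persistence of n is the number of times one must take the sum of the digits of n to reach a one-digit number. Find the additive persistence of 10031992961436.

2

10031992961436 → 54 → 9 (2 steps)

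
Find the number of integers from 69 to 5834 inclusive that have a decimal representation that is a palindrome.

The integers in [69, 5834] that have a decimal representation that is a palindrome: 77, 88, 99, 101, 111, 121, …, 5665, 5775.
141 qualify.

141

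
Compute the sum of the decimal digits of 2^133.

191

2^133 = 10889035741470030830827987437816582766592
Sum of its 41 digits: 191.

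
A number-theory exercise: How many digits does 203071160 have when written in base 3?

18

203071160 in base 3 is 112011010002021002, which has 18 digits.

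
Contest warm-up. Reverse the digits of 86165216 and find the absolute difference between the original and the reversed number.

24909048

Reverse of 86165216 is 61256168.
|86165216 − 61256168| = 24909048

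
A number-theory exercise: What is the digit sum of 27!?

27! = 10888869450418352160768000000
Sum of its 29 digits: 108.

108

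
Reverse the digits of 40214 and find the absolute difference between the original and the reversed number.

Reverse of 40214 is 41204.
|40214 − 41204| = 990

990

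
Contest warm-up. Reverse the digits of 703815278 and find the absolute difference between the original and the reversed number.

Reverse of 703815278 is 872518307.
|703815278 − 872518307| = 168703029

168703029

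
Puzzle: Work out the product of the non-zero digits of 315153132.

1350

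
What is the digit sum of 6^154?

549

6^154 = 684372514226029465146988901666992229076224949729952900951214794768336887871051896367613512122126815126166485053049143296
Sum of its 120 digits: 549.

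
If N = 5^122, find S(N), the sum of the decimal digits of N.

5^122 = 18807909613156600127499784595555930845098648908353400344140027300454676151275634765625
Sum of its 86 digits: 376.

376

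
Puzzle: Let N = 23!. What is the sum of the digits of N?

23! = 25852016738884976640000
Sum of its 23 digits: 99.

99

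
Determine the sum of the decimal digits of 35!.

35! = 10333147966386144929666651337523200000000
Sum of its 41 digits: 144.

144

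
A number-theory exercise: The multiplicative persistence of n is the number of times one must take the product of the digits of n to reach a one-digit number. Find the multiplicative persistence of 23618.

4

23618 → 288 → 128 → 16 → 6 (4 steps)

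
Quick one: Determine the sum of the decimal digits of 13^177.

13^177 = 147222218654879229226779261692351154302126873105911362488747123111058844400870928261941105333360422613311159174556016363190447913614122173297063195222815590805091998447210274489462733779916167901133
Sum of its 198 digits: 802.

802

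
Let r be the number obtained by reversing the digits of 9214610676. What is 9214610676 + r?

15974774805

Reverse of 9214610676 is 6760164129.
9214610676 + 6760164129 = 15974774805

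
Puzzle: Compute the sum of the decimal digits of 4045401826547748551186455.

4+0+4+5+4+0+1+8+2+6+5+4+7+7+4+8+5+5+1+1+8+6+4+5+5 = 109

109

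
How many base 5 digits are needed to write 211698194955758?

211698194955758 in base 5 is 210221430400402041013, which has 21 digits.

21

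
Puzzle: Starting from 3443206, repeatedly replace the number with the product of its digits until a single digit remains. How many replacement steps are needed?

1

3443206 → 0 (1 step)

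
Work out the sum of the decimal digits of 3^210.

450

3^210 = 15684240429131529254685698284890751184639406145730291592802676915731672495230992603635422093849215049
Sum of its 101 digits: 450.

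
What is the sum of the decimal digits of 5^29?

5^29 = 186264514923095703125
Sum of its 21 digits: 83.

83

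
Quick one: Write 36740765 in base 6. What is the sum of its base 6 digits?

36740765 in base 6 is 3351252045.
Digit sum: 3+3+5+1+2+5+2+0+4+5 = 30.

30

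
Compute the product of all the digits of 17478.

1×7×4×7×8 = 1568

1568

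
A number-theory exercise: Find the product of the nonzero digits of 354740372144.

3×5×4×7×4×3×7×2×1×4×4 = 1128960

1128960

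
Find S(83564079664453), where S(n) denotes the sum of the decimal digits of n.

8+3+5+6+4+0+7+9+6+6+4+4+5+3 = 70

70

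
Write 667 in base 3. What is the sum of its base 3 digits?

667 in base 3 is 220201.
Digit sum: 2+2+0+2+0+1 = 7.

7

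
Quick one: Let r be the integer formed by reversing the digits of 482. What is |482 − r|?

198

Reverse of 482 is 284.
|482 − 284| = 198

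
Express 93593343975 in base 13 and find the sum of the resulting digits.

93593343975 in base 13 is 8A97411911.
Digit sum: 8+10+9+7+4+1+1+9+1+1 = 51.

51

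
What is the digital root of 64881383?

6+4+8+8+1+3+8+3 = 41
4+1 = 5

5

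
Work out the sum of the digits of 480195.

27

4+8+0+1+9+5 = 27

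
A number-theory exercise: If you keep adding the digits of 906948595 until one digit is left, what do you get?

9+0+6+9+4+8+5+9+5 = 55
5+5 = 10
1+0 = 1
(Equivalently, 906948595 mod 9 = 1.)

1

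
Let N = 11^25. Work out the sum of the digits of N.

11^25 = 108347059433883722041830251
Sum of its 27 digits: 101.

101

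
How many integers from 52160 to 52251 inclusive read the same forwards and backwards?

1

The integers in [52160, 52251] that read the same forwards and backwards: 52225.
1 qualifies.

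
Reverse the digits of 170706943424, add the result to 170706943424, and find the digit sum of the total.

58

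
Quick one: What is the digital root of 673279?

7

6+7+3+2+7+9 = 34
3+4 = 7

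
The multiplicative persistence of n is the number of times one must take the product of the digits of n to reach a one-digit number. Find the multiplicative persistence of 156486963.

156486963 → 933120 → 0 (2 steps)

2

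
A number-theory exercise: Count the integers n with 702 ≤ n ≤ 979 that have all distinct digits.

207

The integers in [702, 979] that have all distinct digits: 702, 703, 704, 705, 706, 708, …, 976, 978.
207 qualify.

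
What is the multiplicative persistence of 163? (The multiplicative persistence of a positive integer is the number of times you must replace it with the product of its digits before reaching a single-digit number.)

2

163 → 18 → 8 (2 steps)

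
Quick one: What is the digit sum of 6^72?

6^72 = 106387358923716524807713475752456393740167855629859291136
Sum of its 57 digits: 270.

270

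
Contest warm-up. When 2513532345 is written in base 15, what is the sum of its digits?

51

2513532345 in base 15 is EAA004D0.
Digit sum: 14+10+10+0+0+4+13+0 = 51.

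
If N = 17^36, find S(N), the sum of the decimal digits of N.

17^36 = 197770344305988984840145602058543169130838081
Sum of its 45 digits: 199.

199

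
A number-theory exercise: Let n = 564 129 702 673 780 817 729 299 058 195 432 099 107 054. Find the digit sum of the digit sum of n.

First digit sum: 193.
1+9+3 = 13.

13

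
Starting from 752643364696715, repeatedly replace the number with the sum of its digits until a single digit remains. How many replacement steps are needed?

752643364696715 → 74 → 11 → 2 (3 steps)

3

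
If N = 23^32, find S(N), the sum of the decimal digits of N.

23^32 = 37608910510519071039902074217516707306379521
Sum of its 44 digits: 169.

169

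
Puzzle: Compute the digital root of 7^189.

1

The digital root of n equals n mod 9 (or 9 when 9 | n), so we need 7^189 mod 9.
7^189 ≡ 1 (mod 9), so the digital root is 1.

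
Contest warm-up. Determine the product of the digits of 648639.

6×4×8×6×3×9 = 31104

31104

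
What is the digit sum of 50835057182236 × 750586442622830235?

50835057182236 × 750586442622830235 = 38156104730942675455362485705460
Sum of its 32 digits: 135.

135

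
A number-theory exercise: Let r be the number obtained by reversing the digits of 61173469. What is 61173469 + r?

157610585

Reverse of 61173469 is 96437116.
61173469 + 96437116 = 157610585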